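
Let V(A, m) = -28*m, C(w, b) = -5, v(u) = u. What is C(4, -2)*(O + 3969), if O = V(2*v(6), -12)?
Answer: -21525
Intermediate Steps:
O = 336 (O = -28*(-12) = 336)
C(4, -2)*(O + 3969) = -5*(336 + 3969) = -5*4305 = -21525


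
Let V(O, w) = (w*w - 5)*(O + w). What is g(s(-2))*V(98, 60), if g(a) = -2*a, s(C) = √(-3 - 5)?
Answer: -2272040*I*√2 ≈ -3.2131e+6*I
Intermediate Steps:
s(C) = 2*I*√2 (s(C) = √(-8) = 2*I*√2)
V(O, w) = (-5 + w²)*(O + w) (V(O, w) = (w² - 5)*(O + w) = (-5 + w²)*(O + w))
g(s(-2))*V(98, 60) = (-4*I*√2)*(60³ - 5*98 - 5*60 + 98*60²) = (-4*I*√2)*(216000 - 490 - 300 + 98*3600) = (-4*I*√2)*(216000 - 490 - 300 + 352800) = -4*I*√2*568010 = -2272040*I*√2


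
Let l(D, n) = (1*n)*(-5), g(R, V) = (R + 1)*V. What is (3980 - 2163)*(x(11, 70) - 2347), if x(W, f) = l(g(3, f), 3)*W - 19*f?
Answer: -6980914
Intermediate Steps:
g(R, V) = V*(1 + R) (g(R, V) = (1 + R)*V = V*(1 + R))
l(D, n) = -5*n (l(D, n) = n*(-5) = -5*n)
x(W, f) = -19*f - 15*W (x(W, f) = (-5*3)*W - 19*f = -15*W - 19*f = -19*f - 15*W)
(3980 - 2163)*(x(11, 70) - 2347) = (3980 - 2163)*((-19*70 - 15*11) - 2347) = 1817*((-1330 - 165) - 2347) = 1817*(-1495 - 2347) = 1817*(-3842) = -6980914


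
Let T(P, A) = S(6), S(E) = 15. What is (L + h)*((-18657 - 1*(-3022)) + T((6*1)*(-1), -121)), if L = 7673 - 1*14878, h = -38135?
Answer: 708210800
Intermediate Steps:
T(P, A) = 15
L = -7205 (L = 7673 - 14878 = -7205)
(L + h)*((-18657 - 1*(-3022)) + T((6*1)*(-1), -121)) = (-7205 - 38135)*((-18657 - 1*(-3022)) + 15) = -45340*((-18657 + 3022) + 15) = -45340*(-15635 + 15) = -45340*(-15620) = 708210800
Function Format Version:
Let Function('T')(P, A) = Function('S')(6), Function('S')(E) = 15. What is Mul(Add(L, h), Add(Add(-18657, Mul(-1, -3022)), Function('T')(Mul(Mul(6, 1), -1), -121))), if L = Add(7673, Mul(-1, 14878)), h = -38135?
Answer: 708210800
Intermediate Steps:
Function('T')(P, A) = 15
L = -7205 (L = Add(7673, -14878) = -7205)
Mul(Add(L, h), Add(Add(-18657, Mul(-1, -3022)), Function('T')(Mul(Mul(6, 1), -1), -121))) = Mul(Add(-7205, -38135), Add(Add(-18657, Mul(-1, -3022)), 15)) = Mul(-45340, Add(Add(-18657, 3022), 15)) = Mul(-45340, Add(-15635, 15)) = Mul(-45340, -15620) = 708210800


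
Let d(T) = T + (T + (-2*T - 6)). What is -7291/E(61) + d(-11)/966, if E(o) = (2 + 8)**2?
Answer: -1173951/16100 ≈ -72.916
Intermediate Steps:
E(o) = 100 (E(o) = 10**2 = 100)
d(T) = -6 (d(T) = T + (T + (-6 - 2*T)) = T + (-6 - T) = -6)
-7291/E(61) + d(-11)/966 = -7291/100 - 6/966 = -7291*1/100 - 6*1/966 = -7291/100 - 1/161 = -1173951/16100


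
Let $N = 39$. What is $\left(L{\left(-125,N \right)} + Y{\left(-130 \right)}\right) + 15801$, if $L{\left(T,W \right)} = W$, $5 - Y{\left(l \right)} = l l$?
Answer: $-1055$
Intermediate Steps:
$Y{\left(l \right)} = 5 - l^{2}$ ($Y{\left(l \right)} = 5 - l l = 5 - l^{2}$)
$\left(L{\left(-125,N \right)} + Y{\left(-130 \right)}\right) + 15801 = \left(39 + \left(5 - \left(-130\right)^{2}\right)\right) + 15801 = \left(39 + \left(5 - 16900\right)\right) + 15801 = \left(39 - 16895\right) + 15801 = -16856 + 15801 = -1055$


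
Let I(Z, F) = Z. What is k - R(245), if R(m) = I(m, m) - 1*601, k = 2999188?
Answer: 2999544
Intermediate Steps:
R(m) = -601 + m (R(m) = m - 1*601 = m - 601 = -601 + m)
k - R(245) = 2999188 - (-601 + 245) = 2999188 - 1*(-356) = 2999188 + 356 = 2999544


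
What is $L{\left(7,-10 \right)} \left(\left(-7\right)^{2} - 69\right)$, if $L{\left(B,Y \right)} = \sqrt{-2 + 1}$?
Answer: $- 20 i \approx - 20.0 i$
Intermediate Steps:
$L{\left(B,Y \right)} = i$ ($L{\left(B,Y \right)} = \sqrt{-1} = i$)
$L{\left(7,-10 \right)} \left(\left(-7\right)^{2} - 69\right) = i \left(\left(-7\right)^{2} - 69\right) = i \left(49 - 69\right) = i \left(-20\right) = - 20 i$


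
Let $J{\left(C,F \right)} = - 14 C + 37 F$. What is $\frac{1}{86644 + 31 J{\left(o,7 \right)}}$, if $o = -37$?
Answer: $\frac{1}{110731} \approx 9.0309 \cdot 10^{-6}$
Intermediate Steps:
$\frac{1}{86644 + 31 J{\left(o,7 \right)}} = \frac{1}{86644 + 31 \left(\left(-14\right) \left(-37\right) + 37 \cdot 7\right)} = \frac{1}{86644 + 31 \left(518 + 259\right)} = \frac{1}{86644 + 31 \cdot 777} = \frac{1}{86644 + 24087} = \frac{1}{110731}$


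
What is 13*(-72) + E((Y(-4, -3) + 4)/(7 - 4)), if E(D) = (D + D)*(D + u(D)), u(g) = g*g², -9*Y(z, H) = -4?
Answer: -489975976/531441 ≈ -921.98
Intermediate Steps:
Y(z, H) = 4/9 (Y(z, H) = -⅑*(-4) = 4/9)
u(g) = g³
E(D) = 2*D*(D + D³) (E(D) = (D + D)*(D + D³) = (2*D)*(D + D³) = 2*D*(D + D³))
13*(-72) + E((Y(-4, -3) + 4)/(7 - 4)) = 13*(-72) + 2*((4/9 + 4)/(7 - 4))²*(1 + ((4/9 + 4)/(7 - 4))²) = -936 + 2*((40/9)/3)²*(1 + ((40/9)/3)²) = -936 + 2*((40/9)*(⅓))²*(1 + ((40/9)*(⅓))²) = -936 + 2*(40/27)²*(1 + (40/27)²) = -936 + 2*(1600/729)*(1 + 1600/729) = -936 + 2*(1600/729)*(2329/729) = -936 + 7452800/531441 = -489975976/531441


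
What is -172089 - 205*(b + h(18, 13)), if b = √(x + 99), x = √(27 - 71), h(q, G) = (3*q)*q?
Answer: -371349 - 205*√(99 + 2*I*√11) ≈ -3.7339e+5 - 68.295*I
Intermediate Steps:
h(q, G) = 3*q²
x = 2*I*√11 (x = √(-44) = 2*I*√11 ≈ 6.6332*I)
b = √(99 + 2*I*√11) (b = √(2*I*√11 + 99) = √(99 + 2*I*√11) ≈ 9.9554 + 0.33315*I)
-172089 - 205*(b + h(18, 13)) = -172089 - 205*(√(99 + 2*I*√11) + 3*18²) = -172089 - 205*(√(99 + 2*I*√11) + 3*324) = -172089 - 205*(√(99 + 2*I*√11) + 972) = -172089 - 205*(972 + √(99 + 2*I*√11)) = -172089 + (-199260 - 205*√(99 + 2*I*√11)) = -371349 - 205*√(99 + 2*I*√11)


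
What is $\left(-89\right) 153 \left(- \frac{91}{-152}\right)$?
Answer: $- \frac{1239147}{152} \approx -8152.3$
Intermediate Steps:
$\left(-89\right) 153 \left(- \frac{91}{-152}\right) = - 13617 \left(\left(-91\right) \left(- \frac{1}{152}\right)\right) = \left(-13617\right) \frac{91}{152} = - \frac{1239147}{152}$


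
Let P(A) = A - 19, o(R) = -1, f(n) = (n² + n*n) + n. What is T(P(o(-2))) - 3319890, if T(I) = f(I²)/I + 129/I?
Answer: -66718329/20 ≈ -3.3359e+6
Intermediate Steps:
f(n) = n + 2*n² (f(n) = (n² + n²) + n = 2*n² + n = n + 2*n²)
P(A) = -19 + A
T(I) = 129/I + I*(1 + 2*I²) (T(I) = (I²*(1 + 2*I²))/I + 129/I = I*(1 + 2*I²) + 129/I = 129/I + I*(1 + 2*I²))
T(P(o(-2))) - 3319890 = ((-19 - 1) + 2*(-19 - 1)³ + 129/(-19 - 1)) - 3319890 = (-20 + 2*(-20)³ + 129/(-20)) - 3319890 = (-20 + 2*(-8000) + 129*(-1/20)) - 3319890 = (-20 - 16000 - 129/20) - 3319890 = -320529/20 - 3319890 = -66718329/20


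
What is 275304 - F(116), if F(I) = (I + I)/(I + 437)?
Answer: 152242880/553 ≈ 2.7530e+5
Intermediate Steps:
F(I) = 2*I/(437 + I) (F(I) = (2*I)/(437 + I) = 2*I/(437 + I))
275304 - F(116) = 275304 - 2*116/(437 + 116) = 275304 - 2*116/553 = 275304 - 1*232/553 = 275304 - 232/553 = 152242880/553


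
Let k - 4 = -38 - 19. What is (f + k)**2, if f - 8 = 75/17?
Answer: 476100/289 ≈ 1647.4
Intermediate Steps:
k = -53 (k = 4 + (-38 - 19) = 4 - 57 = -53)
f = 211/17 (f = 8 + 75/17 = 211/17 ≈ 12.412)
(f + k)**2 = (211/17 - 53)**2 = (-690/17)**2 = 476100/289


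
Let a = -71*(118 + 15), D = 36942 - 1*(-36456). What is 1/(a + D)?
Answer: 1/63955 ≈ 1.5636e-5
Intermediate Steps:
D = 73398 (D = 36942 + 36456 = 73398)
a = -9443 (a = -71*133 = -9443)
1/(a + D) = 1/(-9443 + 73398) = 1/63955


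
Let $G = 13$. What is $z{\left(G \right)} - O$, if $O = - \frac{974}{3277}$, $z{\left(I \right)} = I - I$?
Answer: $\frac{974}{3277} \approx 0.29722$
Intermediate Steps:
$z{\left(I \right)} = 0$
$O = - \frac{974}{3277}$ ($O = \left(-974\right) \frac{1}{3277} = - \frac{974}{3277} \approx -0.29722$)
$z{\left(G \right)} - O = 0 - - \frac{974}{3277} = 0 + \frac{974}{3277} = \frac{974}{3277}$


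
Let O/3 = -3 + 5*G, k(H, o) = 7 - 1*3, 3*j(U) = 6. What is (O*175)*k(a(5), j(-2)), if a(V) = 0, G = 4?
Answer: 35700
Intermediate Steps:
j(U) = 2 (j(U) = (⅓)*6 = 2)
k(H, o) = 4 (k(H, o) = 7 - 3 = 4)
O = 51 (O = 3*(-3 + 5*4) = 3*(-3 + 20) = 3*17 = 51)
(O*175)*k(a(5), j(-2)) = (51*175)*4 = 8925*4 = 35700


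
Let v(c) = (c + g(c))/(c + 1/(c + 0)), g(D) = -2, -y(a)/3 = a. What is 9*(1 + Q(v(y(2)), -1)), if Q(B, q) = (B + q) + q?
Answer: 99/37 ≈ 2.6757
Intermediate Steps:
y(a) = -3*a
v(c) = (-2 + c)/(c + 1/c) (v(c) = (c - 2)/(c + 1/(c + 0)) = (-2 + c)/(c + 1/c))
Q(B, q) = B + 2*q
9*(1 + Q(v(y(2)), -1)) = 9*(1 + ((-3*2)*(-2 - 3*2)/(1 + (-3*2)²) + 2*(-1))) = 9*(1 + (-6*(-2 - 6)/(1 + (-6)²) - 2)) = 9*(1 + (-6*(-8)/(1 + 36) - 2)) = 9*(1 + (-6*(-8)/37 - 2)) = 9*(1 + (-6*1/37*(-8) - 2)) = 9*(1 + (48/37 - 2)) = 9*(1 - 26/37) = 9*(11/37) = 99/37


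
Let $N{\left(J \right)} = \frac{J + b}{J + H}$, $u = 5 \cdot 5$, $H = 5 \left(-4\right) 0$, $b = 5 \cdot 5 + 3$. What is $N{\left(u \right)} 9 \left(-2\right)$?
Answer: $- \frac{954}{25} \approx -38.16$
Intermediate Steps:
$b = 28$ ($b = 25 + 3 = 28$)
$H = 0$ ($H = \left(-20\right) 0 = 0$)
$u = 25$
$N{\left(J \right)} = \frac{28 + J}{J}$ ($N{\left(J \right)} = \frac{J + 28}{J + 0} = \frac{28 + J}{J}$)
$N{\left(u \right)} 9 \left(-2\right) = \frac{28 + 25}{25} \cdot 9 \left(-2\right) = \frac{1}{25} \cdot 53 \cdot 9 \left(-2\right) = \frac{53}{25} \cdot 9 \left(-2\right) = \frac{477}{25} \left(-2\right) = - \frac{954}{25}$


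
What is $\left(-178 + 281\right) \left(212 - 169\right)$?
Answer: $4429$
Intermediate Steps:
$\left(-178 + 281\right) \left(212 - 169\right) = 103 \cdot 43 = 4429$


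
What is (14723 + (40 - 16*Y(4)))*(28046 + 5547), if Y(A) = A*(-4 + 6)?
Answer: 491633555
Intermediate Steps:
Y(A) = 2*A (Y(A) = A*2 = 2*A)
(14723 + (40 - 16*Y(4)))*(28046 + 5547) = (14723 + (40 - 32*4))*(28046 + 5547) = (14723 + (40 - 16*8))*33593 = (14723 + (40 - 128))*33593 = (14723 - 88)*33593 = 14635*33593 = 491633555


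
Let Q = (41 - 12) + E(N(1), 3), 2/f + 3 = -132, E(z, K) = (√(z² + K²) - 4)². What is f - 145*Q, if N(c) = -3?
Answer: -1233227/135 + 3480*√2 ≈ -4213.6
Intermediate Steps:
E(z, K) = (-4 + √(K² + z²))² (E(z, K) = (√(K² + z²) - 4)² = (-4 + √(K² + z²))²)
f = -2/135 (f = 2/(-3 - 132) = 2/(-135) = 2*(-1/135) = -2/135 ≈ -0.014815)
Q = 29 + (-4 + 3*√2)² (Q = (41 - 12) + (-4 + √(3² + (-3)²))² = 29 + (-4 + √(9 + 9))² = 29 + (-4 + √18)² = 29 + (-4 + 3*√2)² ≈ 29.059)
f - 145*Q = -2/135 - 145*(63 - 24*√2) = -2/135 + (-9135 + 3480*√2) = -1233227/135 + 3480*√2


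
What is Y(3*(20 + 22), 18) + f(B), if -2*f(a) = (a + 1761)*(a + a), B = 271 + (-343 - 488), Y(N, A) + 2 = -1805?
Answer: 670753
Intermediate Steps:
Y(N, A) = -1807 (Y(N, A) = -2 - 1805 = -1807)
B = -560 (B = 271 - 831 = -560)
f(a) = -a*(1761 + a) (f(a) = -(a + 1761)*(a + a)/2 = -(1761 + a)*2*a/2 = -a*(1761 + a))
Y(3*(20 + 22), 18) + f(B) = -1807 - 1*(-560)*(1761 - 560) = -1807 - 1*(-560)*1201 = -1807 + 672560 = 670753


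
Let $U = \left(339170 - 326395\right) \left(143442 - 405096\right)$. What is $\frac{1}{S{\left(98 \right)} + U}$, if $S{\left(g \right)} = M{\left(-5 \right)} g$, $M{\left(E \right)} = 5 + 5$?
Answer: $- \frac{1}{3342628870} \approx -2.9917 \cdot 10^{-10}$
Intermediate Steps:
$U = -3342629850$ ($U = 12775 \left(-261654\right) = -3342629850$)
$M{\left(E \right)} = 10$
$S{\left(g \right)} = 10 g$
$\frac{1}{S{\left(98 \right)} + U} = \frac{1}{10 \cdot 98 - 3342629850} = \frac{1}{980 - 3342629850} = \frac{1}{-3342628870} = - \frac{1}{3342628870}$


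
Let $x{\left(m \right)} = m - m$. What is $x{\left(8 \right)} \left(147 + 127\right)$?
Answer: $0$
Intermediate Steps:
$x{\left(m \right)} = 0$
$x{\left(8 \right)} \left(147 + 127\right) = 0 \left(147 + 127\right) = 0 \cdot 274 = 0$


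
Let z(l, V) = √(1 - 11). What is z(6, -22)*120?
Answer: 120*I*√10 ≈ 379.47*I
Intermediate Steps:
z(l, V) = I*√10 (z(l, V) = √(-10) = I*√10)
z(6, -22)*120 = (I*√10)*120 = 120*I*√10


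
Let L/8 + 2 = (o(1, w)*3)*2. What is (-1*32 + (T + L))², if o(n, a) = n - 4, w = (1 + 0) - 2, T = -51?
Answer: 59049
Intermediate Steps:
w = -1 (w = 1 - 2 = -1)
o(n, a) = -4 + n
L = -160 (L = -16 + 8*(((-4 + 1)*3)*2) = -16 + 8*(-3*3*2) = -16 + 8*(-9*2) = -16 + 8*(-18) = -16 - 144 = -160)
(-1*32 + (T + L))² = (-1*32 + (-51 - 160))² = (-32 - 211)² = (-243)² = 59049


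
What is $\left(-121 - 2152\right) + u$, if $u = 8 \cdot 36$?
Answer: $-1985$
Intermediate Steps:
$u = 288$
$\left(-121 - 2152\right) + u = \left(-121 - 2152\right) + 288 = -2273 + 288 = -1985$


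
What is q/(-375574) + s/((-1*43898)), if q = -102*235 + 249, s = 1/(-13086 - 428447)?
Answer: 114942570407422/1819882842330979 ≈ 0.063159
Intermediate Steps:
s = -1/441533 (s = 1/(-441533) = -1/441533 ≈ -2.2648e-6)
q = -23721 (q = -23970 + 249 = -23721)
q/(-375574) + s/((-1*43898)) = -23721/(-375574) - 1/(441533*((-1*43898))) = -23721*(-1/375574) - 1/441533/(-43898) = 23721/375574 - 1/441533*(-1/43898) = 23721/375574 + 1/19382415634 = 114942570407422/1819882842330979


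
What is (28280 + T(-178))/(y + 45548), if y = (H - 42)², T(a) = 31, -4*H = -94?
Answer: 37748/61187 ≈ 0.61693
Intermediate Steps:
H = 47/2 (H = -¼*(-94) = 47/2 ≈ 23.500)
y = 1369/4 (y = (47/2 - 42)² = (-37/2)² = 1369/4 ≈ 342.25)
(28280 + T(-178))/(y + 45548) = (28280 + 31)/(1369/4 + 45548) = 28311/(183561/4) = 28311*(4/183561) = 37748/61187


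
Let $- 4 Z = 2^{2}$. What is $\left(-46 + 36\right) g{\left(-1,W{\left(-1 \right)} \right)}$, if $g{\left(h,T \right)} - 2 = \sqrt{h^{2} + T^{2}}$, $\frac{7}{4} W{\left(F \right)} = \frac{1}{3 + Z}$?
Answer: $-20 - \frac{10 \sqrt{53}}{7} \approx -30.4$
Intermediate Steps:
$Z = -1$ ($Z = - \frac{2^{2}}{4} = \left(- \frac{1}{4}\right) 4 = -1$)
$W{\left(F \right)} = \frac{2}{7}$ ($W{\left(F \right)} = \frac{4}{7 \left(3 - 1\right)} = \frac{4}{7 \cdot 2} = \frac{4}{7} \cdot \frac{1}{2} = \frac{2}{7}$)
$g{\left(h,T \right)} = 2 + \sqrt{T^{2} + h^{2}}$ ($g{\left(h,T \right)} = 2 + \sqrt{h^{2} + T^{2}} = 2 + \sqrt{T^{2} + h^{2}}$)
$\left(-46 + 36\right) g{\left(-1,W{\left(-1 \right)} \right)} = \left(-46 + 36\right) \left(2 + \sqrt{\left(\frac{2}{7}\right)^{2} + \left(-1\right)^{2}}\right) = - 10 \left(2 + \sqrt{\frac{4}{49} + 1}\right) = - 10 \left(2 + \sqrt{\frac{53}{49}}\right) = - 10 \left(2 + \frac{\sqrt{53}}{7}\right) = -20 - \frac{10 \sqrt{53}}{7}$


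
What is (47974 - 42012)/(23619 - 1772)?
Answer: 5962/21847 ≈ 0.27290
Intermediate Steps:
(47974 - 42012)/(23619 - 1772) = 5962/21847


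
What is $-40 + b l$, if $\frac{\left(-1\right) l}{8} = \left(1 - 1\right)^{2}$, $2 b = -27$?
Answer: $-40$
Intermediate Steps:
$b = - \frac{27}{2}$ ($b = \frac{1}{2} \left(-27\right) = - \frac{27}{2} \approx -13.5$)
$l = 0$ ($l = - 8 \left(1 - 1\right)^{2} = - 8 \cdot 0^{2} = \left(-8\right) 0 = 0$)
$-40 + b l = -40 - 0 = -40 + 0 = -40$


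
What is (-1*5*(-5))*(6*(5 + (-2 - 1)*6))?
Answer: -1950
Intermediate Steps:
(-1*5*(-5))*(6*(5 + (-2 - 1)*6)) = (-5*(-5))*(6*(5 - 3*6)) = 25*(6*(5 - 18)) = 25*(6*(-13)) = 25*(-78) = -1950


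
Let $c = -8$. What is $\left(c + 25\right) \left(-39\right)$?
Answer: $-663$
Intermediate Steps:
$\left(c + 25\right) \left(-39\right) = \left(-8 + 25\right) \left(-39\right) = 17 \left(-39\right) = -663$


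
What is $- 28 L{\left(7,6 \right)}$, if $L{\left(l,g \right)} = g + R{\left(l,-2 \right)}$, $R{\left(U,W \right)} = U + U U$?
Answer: $-1736$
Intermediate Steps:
$R{\left(U,W \right)} = U + U^{2}$
$L{\left(l,g \right)} = g + l \left(1 + l\right)$
$- 28 L{\left(7,6 \right)} = - 28 \left(6 + 7 \left(1 + 7\right)\right) = - 28 \left(6 + 7 \cdot 8\right) = - 28 \left(6 + 56\right) = \left(-28\right) 62 = -1736$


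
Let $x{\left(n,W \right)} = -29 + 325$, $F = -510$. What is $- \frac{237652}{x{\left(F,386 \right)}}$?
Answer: $- \frac{59413}{74} \approx -802.88$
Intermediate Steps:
$x{\left(n,W \right)} = 296$
$- \frac{237652}{x{\left(F,386 \right)}} = - \frac{237652}{296} = \left(-237652\right) \frac{1}{296} = - \frac{59413}{74}$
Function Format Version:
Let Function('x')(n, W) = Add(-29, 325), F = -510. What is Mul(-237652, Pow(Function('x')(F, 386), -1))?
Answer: Rational(-59413, 74) ≈ -802.88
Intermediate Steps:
Function('x')(n, W) = 296
Mul(-237652, Pow(Function('x')(F, 386), -1)) = Mul(-237652, Pow(296, -1)) = Mul(-237652, Rational(1, 296)) = Rational(-59413, 74)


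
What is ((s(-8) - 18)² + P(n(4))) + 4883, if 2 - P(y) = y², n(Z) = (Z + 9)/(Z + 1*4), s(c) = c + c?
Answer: 386455/64 ≈ 6038.4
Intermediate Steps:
s(c) = 2*c
n(Z) = (9 + Z)/(4 + Z) (n(Z) = (9 + Z)/(Z + 4) = (9 + Z)/(4 + Z))
P(y) = 2 - y²
((s(-8) - 18)² + P(n(4))) + 4883 = ((2*(-8) - 18)² + (2 - ((9 + 4)/(4 + 4))²)) + 4883 = ((-16 - 18)² + (2 - (13/8)²)) + 4883 = ((-34)² + (2 - ((⅛)*13)²)) + 4883 = (1156 + (2 - (13/8)²)) + 4883 = (1156 + (2 - 1*169/64)) + 4883 = (1156 + (2 - 169/64)) + 4883 = (1156 - 41/64) + 4883 = 73943/64 + 4883 = 386455/64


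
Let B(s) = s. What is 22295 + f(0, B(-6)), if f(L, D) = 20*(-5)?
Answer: 22195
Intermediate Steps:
f(L, D) = -100
22295 + f(0, B(-6)) = 22295 - 100 = 22195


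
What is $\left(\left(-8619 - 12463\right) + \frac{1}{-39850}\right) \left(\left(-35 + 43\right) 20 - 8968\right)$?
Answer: $\frac{3699878355204}{19925} \approx 1.8569 \cdot 10^{8}$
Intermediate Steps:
$\left(\left(-8619 - 12463\right) + \frac{1}{-39850}\right) \left(\left(-35 + 43\right) 20 - 8968\right) = \left(\left(-8619 - 12463\right) - \frac{1}{39850}\right) \left(8 \cdot 20 - 8968\right) = \left(-21082 - \frac{1}{39850}\right) \left(160 - 8968\right) = \left(- \frac{840117701}{39850}\right) \left(-8808\right) = \frac{3699878355204}{19925}$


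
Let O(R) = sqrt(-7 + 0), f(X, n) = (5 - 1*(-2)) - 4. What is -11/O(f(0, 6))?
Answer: 11*I*sqrt(7)/7 ≈ 4.1576*I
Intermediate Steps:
f(X, n) = 3 (f(X, n) = (5 + 2) - 4 = 7 - 4 = 3)
O(R) = I*sqrt(7) (O(R) = sqrt(-7) = I*sqrt(7))
-11/O(f(0, 6)) = -11/(I*sqrt(7)) = -I*sqrt(7)/7*(-11) = 11*I*sqrt(7)/7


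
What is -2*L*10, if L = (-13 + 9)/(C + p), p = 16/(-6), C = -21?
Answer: -240/71 ≈ -3.3803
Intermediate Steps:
p = -8/3 (p = 16*(-1/6) = -8/3 ≈ -2.6667)
L = 12/71 (L = (-13 + 9)/(-21 - 8/3) = -4/(-71/3) = -4*(-3/71) = 12/71 ≈ 0.16901)
-2*L*10 = -2*12/71*10 = -24/71*10 = -240/71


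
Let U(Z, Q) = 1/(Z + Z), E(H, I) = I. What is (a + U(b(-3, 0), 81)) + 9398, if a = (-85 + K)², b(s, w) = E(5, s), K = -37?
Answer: 145691/6 ≈ 24282.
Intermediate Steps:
b(s, w) = s
a = 14884 (a = (-85 - 37)² = (-122)² = 14884)
U(Z, Q) = 1/(2*Z)
(a + U(b(-3, 0), 81)) + 9398 = (14884 + (½)/(-3)) + 9398 = (14884 + (½)*(-⅓)) + 9398 = (14884 - ⅙) + 9398 = 89303/6 + 9398 = 145691/6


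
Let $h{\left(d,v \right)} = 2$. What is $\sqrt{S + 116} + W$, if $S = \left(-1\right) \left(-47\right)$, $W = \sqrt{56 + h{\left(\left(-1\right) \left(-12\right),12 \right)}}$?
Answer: $\sqrt{58} + \sqrt{163} \approx 20.383$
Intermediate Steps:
$W = \sqrt{58}$ ($W = \sqrt{56 + 2} = \sqrt{58} \approx 7.6158$)
$S = 47$
$\sqrt{S + 116} + W = \sqrt{47 + 116} + \sqrt{58} = \sqrt{163} + \sqrt{58} = \sqrt{58} + \sqrt{163}$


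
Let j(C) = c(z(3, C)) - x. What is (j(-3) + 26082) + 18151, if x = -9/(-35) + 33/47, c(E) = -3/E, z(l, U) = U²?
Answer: 218283476/4935 ≈ 44232.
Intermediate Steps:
x = 1578/1645 (x = -9*(-1/35) + 33*(1/47) = 9/35 + 33/47 = 1578/1645 ≈ 0.95927)
j(C) = -1578/1645 - 3/C² (j(C) = -3/C² - 1*1578/1645 = -3/C² - 1578/1645 = -1578/1645 - 3/C²)
(j(-3) + 26082) + 18151 = ((-1578/1645 - 3/(-3)²) + 26082) + 18151 = ((-1578/1645 - 3*⅑) + 26082) + 18151 = ((-1578/1645 - ⅓) + 26082) + 18151 = (-6379/4935 + 26082) + 18151 = 128708291/4935 + 18151 = 218283476/4935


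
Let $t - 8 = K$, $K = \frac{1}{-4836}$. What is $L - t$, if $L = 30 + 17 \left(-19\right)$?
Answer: $- \frac{1455635}{4836} \approx -301.0$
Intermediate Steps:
$K = - \frac{1}{4836} \approx -0.00020678$
$L = -293$ ($L = 30 - 323 = -293$)
$t = \frac{38687}{4836}$ ($t = 8 - \frac{1}{4836} = \frac{38687}{4836} \approx 7.9998$)
$L - t = -293 - \frac{38687}{4836} = - \frac{1455635}{4836}$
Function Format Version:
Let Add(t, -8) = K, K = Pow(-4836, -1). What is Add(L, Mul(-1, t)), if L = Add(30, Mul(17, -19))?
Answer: Rational(-1455635, 4836) ≈ -301.00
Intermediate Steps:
K = Rational(-1, 4836) ≈ -0.00020678
L = -293 (L = Add(30, -323) = -293)
t = Rational(38687, 4836) (t = Add(8, Rational(-1, 4836)) = Rational(38687, 4836) ≈ 7.9998)
Add(L, Mul(-1, t)) = Add(-293, Mul(-1, Rational(38687, 4836))) = Add(-293, Rational(-38687, 4836)) = Rational(-1455635, 4836)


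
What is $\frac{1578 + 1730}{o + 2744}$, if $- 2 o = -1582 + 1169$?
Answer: $\frac{6616}{5901} \approx 1.1212$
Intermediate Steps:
$o = \frac{413}{2}$ ($o = - \frac{-1582 + 1169}{2} = \left(- \frac{1}{2}\right) \left(-413\right) = \frac{413}{2} \approx 206.5$)
$\frac{1578 + 1730}{o + 2744} = \frac{1578 + 1730}{\frac{413}{2} + 2744} = \frac{3308}{\frac{5901}{2}} = 3308 \cdot \frac{2}{5901} = \frac{6616}{5901}$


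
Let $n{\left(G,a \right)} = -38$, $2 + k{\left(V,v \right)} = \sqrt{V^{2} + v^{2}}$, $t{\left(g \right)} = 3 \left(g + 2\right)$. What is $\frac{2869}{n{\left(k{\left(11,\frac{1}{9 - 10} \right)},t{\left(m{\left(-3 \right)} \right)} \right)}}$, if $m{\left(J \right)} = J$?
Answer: $- \frac{151}{2} \approx -75.5$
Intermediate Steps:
$t{\left(g \right)} = 6 + 3 g$ ($t{\left(g \right)} = 3 \left(2 + g\right) = 6 + 3 g$)
$k{\left(V,v \right)} = -2 + \sqrt{V^{2} + v^{2}}$
$\frac{2869}{n{\left(k{\left(11,\frac{1}{9 - 10} \right)},t{\left(m{\left(-3 \right)} \right)} \right)}} = \frac{2869}{-38} = 2869 \left(- \frac{1}{38}\right) = - \frac{151}{2}$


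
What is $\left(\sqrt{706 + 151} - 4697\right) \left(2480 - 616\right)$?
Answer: $-8755208 + 1864 \sqrt{857} \approx -8.7006 \cdot 10^{6}$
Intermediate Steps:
$\left(\sqrt{706 + 151} - 4697\right) \left(2480 - 616\right) = \left(\sqrt{857} - 4697\right) 1864 = \left(-4697 + \sqrt{857}\right) 1864 = -8755208 + 1864 \sqrt{857}$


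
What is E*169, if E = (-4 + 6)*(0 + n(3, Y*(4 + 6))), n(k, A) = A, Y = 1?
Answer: 3380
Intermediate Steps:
E = 20 (E = (-4 + 6)*(0 + 1*(4 + 6)) = 2*(0 + 1*10) = 2*(0 + 10) = 2*10 = 20)
E*169 = 20*169 = 3380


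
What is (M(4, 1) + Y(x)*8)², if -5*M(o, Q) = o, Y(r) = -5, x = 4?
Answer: 41616/25 ≈ 1664.6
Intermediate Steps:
M(o, Q) = -o/5
(M(4, 1) + Y(x)*8)² = (-⅕*4 - 5*8)² = (-⅘ - 40)² = (-204/5)² = 41616/25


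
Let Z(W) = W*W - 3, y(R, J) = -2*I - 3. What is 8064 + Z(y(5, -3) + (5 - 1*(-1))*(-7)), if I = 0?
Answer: 10086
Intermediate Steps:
y(R, J) = -3 (y(R, J) = -2*0 - 3 = 0 - 3 = -3)
Z(W) = -3 + W**2 (Z(W) = W**2 - 3 = -3 + W**2)
8064 + Z(y(5, -3) + (5 - 1*(-1))*(-7)) = 8064 + (-3 + (-3 + (5 - 1*(-1))*(-7))**2) = 8064 + (-3 + (-3 + (5 + 1)*(-7))**2) = 8064 + (-3 + (-3 + 6*(-7))**2) = 8064 + (-3 + (-3 - 42)**2) = 8064 + (-3 + (-45)**2) = 8064 + (-3 + 2025) = 8064 + 2022 = 10086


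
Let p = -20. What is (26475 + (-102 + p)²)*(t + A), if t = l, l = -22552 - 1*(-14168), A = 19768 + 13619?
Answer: 1034099077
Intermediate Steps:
A = 33387
l = -8384 (l = -22552 + 14168 = -8384)
t = -8384
(26475 + (-102 + p)²)*(t + A) = (26475 + (-102 - 20)²)*(-8384 + 33387) = (26475 + (-122)²)*25003 = (26475 + 14884)*25003 = 41359*25003 = 1034099077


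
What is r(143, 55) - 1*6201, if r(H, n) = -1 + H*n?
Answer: 1663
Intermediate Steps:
r(143, 55) - 1*6201 = (-1 + 143*55) - 1*6201 = (-1 + 7865) - 6201 = 7864 - 6201 = 1663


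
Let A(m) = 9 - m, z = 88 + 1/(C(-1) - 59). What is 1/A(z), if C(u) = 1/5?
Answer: -294/23221 ≈ -0.012661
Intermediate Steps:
C(u) = 1/5
z = 25867/294 (z = 88 + 1/(1/5 - 59) = 88 + 1/(-294/5) = 88 - 5/294 = 25867/294 ≈ 87.983)
1/A(z) = 1/(9 - 1*25867/294) = 1/(9 - 25867/294) = 1/(-23221/294) = -294/23221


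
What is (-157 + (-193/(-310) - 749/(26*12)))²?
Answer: 58959469749049/2338689600 ≈ 25210.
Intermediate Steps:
(-157 + (-193/(-310) - 749/(26*12)))² = (-157 + (-193*(-1/310) - 749/312))² = (-157 + (193/310 - 749*1/312))² = (-157 + (193/310 - 749/312))² = (-157 - 85987/48360)² = (-7678507/48360)² = 58959469749049/2338689600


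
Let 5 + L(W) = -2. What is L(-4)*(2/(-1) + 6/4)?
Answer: 7/2 ≈ 3.5000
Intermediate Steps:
L(W) = -7 (L(W) = -5 - 2 = -7)
L(-4)*(2/(-1) + 6/4) = -7*(2/(-1) + 6/4) = -7*(2*(-1) + 6*(1/4)) = -7*(-2 + 3/2) = -7*(-1/2) = 7/2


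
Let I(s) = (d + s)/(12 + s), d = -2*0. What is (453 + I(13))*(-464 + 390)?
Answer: -839012/25 ≈ -33561.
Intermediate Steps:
d = 0 (d = -1*0 = 0)
I(s) = s/(12 + s) (I(s) = (0 + s)/(12 + s) = s/(12 + s))
(453 + I(13))*(-464 + 390) = (453 + 13/(12 + 13))*(-464 + 390) = (453 + 13/25)*(-74) = (11338/25)*(-74) = -839012/25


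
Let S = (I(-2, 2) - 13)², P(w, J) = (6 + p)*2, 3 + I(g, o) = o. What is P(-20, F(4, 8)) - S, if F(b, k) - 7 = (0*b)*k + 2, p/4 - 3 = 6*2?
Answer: -64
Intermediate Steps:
I(g, o) = -3 + o
p = 60 (p = 12 + 4*(6*2) = 12 + 4*12 = 12 + 48 = 60)
F(b, k) = 9 (F(b, k) = 7 + ((0*b)*k + 2) = 7 + (0*k + 2) = 7 + (0 + 2) = 7 + 2 = 9)
P(w, J) = 132 (P(w, J) = (6 + 60)*2 = 66*2 = 132)
S = 196 (S = ((-3 + 2) - 13)² = (-1 - 13)² = (-14)² = 196)
P(-20, F(4, 8)) - S = 132 - 1*196 = 132 - 196 = -64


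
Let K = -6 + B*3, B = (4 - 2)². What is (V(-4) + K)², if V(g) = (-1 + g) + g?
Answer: 9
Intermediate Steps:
V(g) = -1 + 2*g
B = 4 (B = 2² = 4)
K = 6 (K = -6 + 4*3 = -6 + 12 = 6)
(V(-4) + K)² = ((-1 + 2*(-4)) + 6)² = ((-1 - 8) + 6)² = (-9 + 6)² = (-3)² = 9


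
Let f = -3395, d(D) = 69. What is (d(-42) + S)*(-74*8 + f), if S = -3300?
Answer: 12881997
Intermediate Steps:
(d(-42) + S)*(-74*8 + f) = (69 - 3300)*(-74*8 - 3395) = -3231*(-592 - 3395) = -3231*(-3987) = 12881997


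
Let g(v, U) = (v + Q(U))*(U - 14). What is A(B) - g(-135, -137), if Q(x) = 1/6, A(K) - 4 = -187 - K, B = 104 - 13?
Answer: -123803/6 ≈ -20634.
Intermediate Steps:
B = 91
A(K) = -183 - K (A(K) = 4 + (-187 - K) = -183 - K)
Q(x) = ⅙
g(v, U) = (-14 + U)*(⅙ + v) (g(v, U) = (v + ⅙)*(U - 14) = (⅙ + v)*(-14 + U) = (-14 + U)*(⅙ + v))
A(B) - g(-135, -137) = (-183 - 1*91) - (-7/3 - 14*(-135) + (⅙)*(-137) - 137*(-135)) = (-183 - 91) - (-7/3 + 1890 - 137/6 + 18495) = -274 - 1*122159/6 = -274 - 122159/6 = -123803/6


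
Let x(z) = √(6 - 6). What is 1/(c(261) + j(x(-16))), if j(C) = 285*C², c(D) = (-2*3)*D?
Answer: -1/1566 ≈ -0.00063857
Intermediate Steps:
x(z) = 0 (x(z) = √0 = 0)
c(D) = -6*D
1/(c(261) + j(x(-16))) = 1/(-6*261 + 285*0²) = 1/(-1566 + 285*0) = 1/(-1566 + 0) = 1/(-1566) = -1/1566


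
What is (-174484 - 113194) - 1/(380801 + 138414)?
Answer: -149366732771/519215 ≈ -2.8768e+5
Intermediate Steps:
(-174484 - 113194) - 1/(380801 + 138414) = -287678 - 1/519215 = -149366732771/519215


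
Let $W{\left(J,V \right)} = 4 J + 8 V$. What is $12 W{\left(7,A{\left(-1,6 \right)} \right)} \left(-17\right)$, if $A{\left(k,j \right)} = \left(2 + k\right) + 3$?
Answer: $-12240$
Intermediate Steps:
$A{\left(k,j \right)} = 5 + k$
$12 W{\left(7,A{\left(-1,6 \right)} \right)} \left(-17\right) = 12 \left(4 \cdot 7 + 8 \left(5 - 1\right)\right) \left(-17\right) = 12 \left(28 + 8 \cdot 4\right) \left(-17\right) = 12 \left(28 + 32\right) \left(-17\right) = 12 \cdot 60 \left(-17\right) = 720 \left(-17\right) = -12240$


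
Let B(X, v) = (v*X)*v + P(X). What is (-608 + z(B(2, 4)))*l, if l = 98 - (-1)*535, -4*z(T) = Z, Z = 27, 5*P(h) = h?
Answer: -1556547/4 ≈ -3.8914e+5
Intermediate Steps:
P(h) = h/5
B(X, v) = X/5 + X*v² (B(X, v) = (v*X)*v + X/5 = (X*v)*v + X/5 = X*v² + X/5 = X/5 + X*v²)
z(T) = -27/4 (z(T) = -¼*27 = -27/4)
l = 633 (l = 98 - 1*(-535) = 98 + 535 = 633)
(-608 + z(B(2, 4)))*l = (-608 - 27/4)*633 = -2459/4*633 = -1556547/4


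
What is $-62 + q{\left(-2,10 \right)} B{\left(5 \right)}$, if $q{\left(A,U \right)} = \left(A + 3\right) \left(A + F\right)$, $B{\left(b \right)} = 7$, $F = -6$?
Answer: $-118$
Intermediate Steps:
$q{\left(A,U \right)} = \left(-6 + A\right) \left(3 + A\right)$ ($q{\left(A,U \right)} = \left(A + 3\right) \left(A - 6\right) = \left(3 + A\right) \left(-6 + A\right) = \left(-6 + A\right) \left(3 + A\right)$)
$-62 + q{\left(-2,10 \right)} B{\left(5 \right)} = -62 + \left(-18 + \left(-2\right)^{2} - -6\right) 7 = -62 + \left(-18 + 4 + 6\right) 7 = -62 - 56 = -118$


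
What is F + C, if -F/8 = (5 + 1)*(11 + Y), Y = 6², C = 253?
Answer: -2003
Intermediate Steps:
Y = 36
F = -2256 (F = -8*(5 + 1)*(11 + 36) = -48*47 = -8*282 = -2256)
F + C = -2256 + 253 = -2003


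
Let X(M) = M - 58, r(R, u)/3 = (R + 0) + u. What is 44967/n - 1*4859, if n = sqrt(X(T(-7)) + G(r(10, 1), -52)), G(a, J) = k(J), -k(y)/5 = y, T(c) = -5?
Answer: -4859 + 44967*sqrt(197)/197 ≈ -1655.2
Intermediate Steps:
r(R, u) = 3*R + 3*u (r(R, u) = 3*((R + 0) + u) = 3*(R + u) = 3*R + 3*u)
k(y) = -5*y
G(a, J) = -5*J
X(M) = -58 + M
n = sqrt(197) (n = sqrt((-58 - 5) - 5*(-52)) = sqrt(-63 + 260) = sqrt(197) ≈ 14.036)
44967/n - 1*4859 = 44967/(sqrt(197)) - 1*4859 = 44967*(sqrt(197)/197) - 4859 = 44967*sqrt(197)/197 - 4859 = -4859 + 44967*sqrt(197)/197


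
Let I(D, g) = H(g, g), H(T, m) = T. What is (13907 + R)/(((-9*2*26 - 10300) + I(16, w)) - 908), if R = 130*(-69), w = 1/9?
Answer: -44433/105083 ≈ -0.42284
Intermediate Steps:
w = ⅑ ≈ 0.11111
I(D, g) = g
R = -8970
(13907 + R)/(((-9*2*26 - 10300) + I(16, w)) - 908) = (13907 - 8970)/(((-9*2*26 - 10300) + ⅑) - 908) = 4937/(((-18*26 - 10300) + ⅑) - 908) = 4937/(((-468 - 10300) + ⅑) - 908) = 4937/((-10768 + ⅑) - 908) = 4937/(-96911/9 - 908) = 4937/(-105083/9) = 4937*(-9/105083) = -44433/105083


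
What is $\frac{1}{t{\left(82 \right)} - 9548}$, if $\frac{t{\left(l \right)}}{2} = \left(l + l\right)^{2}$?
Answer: $\frac{1}{44244} \approx 2.2602 \cdot 10^{-5}$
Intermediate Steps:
$t{\left(l \right)} = 8 l^{2}$ ($t{\left(l \right)} = 2 \left(l + l\right)^{2} = 2 \left(2 l\right)^{2} = 2 \cdot 4 l^{2} = 8 l^{2}$)
$\frac{1}{t{\left(82 \right)} - 9548} = \frac{1}{8 \cdot 82^{2} - 9548} = \frac{1}{8 \cdot 6724 - 9548} = \frac{1}{53792 - 9548} = \frac{1}{44244}$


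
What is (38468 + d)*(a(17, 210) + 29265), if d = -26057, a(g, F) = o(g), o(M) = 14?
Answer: 363381669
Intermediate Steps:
a(g, F) = 14
(38468 + d)*(a(17, 210) + 29265) = (38468 - 26057)*(14 + 29265) = 12411*29279 = 363381669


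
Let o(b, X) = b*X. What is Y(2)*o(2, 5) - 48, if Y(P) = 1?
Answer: -38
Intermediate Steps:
o(b, X) = X*b
Y(2)*o(2, 5) - 48 = 1*(5*2) - 48 = 1*10 - 48 = 10 - 48 = -38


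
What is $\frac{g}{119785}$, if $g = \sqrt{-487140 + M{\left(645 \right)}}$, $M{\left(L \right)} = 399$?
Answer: $\frac{i \sqrt{486741}}{119785} \approx 0.0058243 i$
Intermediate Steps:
$g = i \sqrt{486741}$ ($g = \sqrt{-487140 + 399} = \sqrt{-486741} = i \sqrt{486741} \approx 697.67 i$)
$\frac{g}{119785} = \frac{i \sqrt{486741}}{119785}$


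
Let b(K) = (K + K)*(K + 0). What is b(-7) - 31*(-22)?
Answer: 780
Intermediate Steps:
b(K) = 2*K² (b(K) = (2*K)*K = 2*K²)
b(-7) - 31*(-22) = 2*(-7)² - 31*(-22) = 2*49 + 682 = 98 + 682 = 780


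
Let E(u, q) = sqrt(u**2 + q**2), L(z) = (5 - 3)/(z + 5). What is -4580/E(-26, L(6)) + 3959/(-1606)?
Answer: -3959/1606 - 2519*sqrt(818)/409 ≈ -178.61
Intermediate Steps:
L(z) = 2/(5 + z)
E(u, q) = sqrt(q**2 + u**2)
-4580/E(-26, L(6)) + 3959/(-1606) = -4580/sqrt((2/(5 + 6))**2 + (-26)**2) + 3959/(-1606) = -4580/sqrt((2/11)**2 + 676) + 3959*(-1/1606) = -4580/sqrt((2*(1/11))**2 + 676) - 3959/1606 = -4580/sqrt((2/11)**2 + 676) - 3959/1606 = -4580/sqrt(4/121 + 676) - 3959/1606 = -4580*11*sqrt(818)/8180 - 3959/1606 = -2519*sqrt(818)/409 - 3959/1606 = -3959/1606 - 2519*sqrt(818)/409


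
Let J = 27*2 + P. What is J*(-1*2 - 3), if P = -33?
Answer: -105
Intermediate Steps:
J = 21 (J = 27*2 - 33 = 54 - 33 = 21)
J*(-1*2 - 3) = 21*(-1*2 - 3) = 21*(-2 - 3) = 21*(-5) = -105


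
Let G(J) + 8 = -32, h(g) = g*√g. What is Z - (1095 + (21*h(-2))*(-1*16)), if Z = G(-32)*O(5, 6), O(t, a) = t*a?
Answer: -2295 - 672*I*√2 ≈ -2295.0 - 950.35*I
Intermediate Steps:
h(g) = g^(3/2)
G(J) = -40 (G(J) = -8 - 32 = -40)
O(t, a) = a*t
Z = -1200 (Z = -240*5 = -40*30 = -1200)
Z - (1095 + (21*h(-2))*(-1*16)) = -1200 - (1095 + (21*(-2)^(3/2))*(-1*16)) = -1200 - (1095 + (21*(-2*I*√2))*(-16)) = -1200 - (1095 - 42*I*√2*(-16)) = -1200 - (1095 + 672*I*√2) = -1200 + (-1095 - 672*I*√2) = -2295 - 672*I*√2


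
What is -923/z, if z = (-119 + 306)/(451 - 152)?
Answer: -275977/187 ≈ -1475.8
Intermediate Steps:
z = 187/299 ≈ 0.62542
-923/z = -923/187/299 = -923*299/187 = -275977/187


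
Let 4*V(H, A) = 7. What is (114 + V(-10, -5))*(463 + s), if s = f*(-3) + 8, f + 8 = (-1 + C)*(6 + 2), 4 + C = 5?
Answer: 229185/4 ≈ 57296.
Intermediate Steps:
C = 1 (C = -4 + 5 = 1)
V(H, A) = 7/4 (V(H, A) = (1/4)*7 = 7/4)
f = -8 (f = -8 + (-1 + 1)*(6 + 2) = -8 + 0*8 = -8 + 0 = -8)
s = 32 (s = -8*(-3) + 8 = 24 + 8 = 32)
(114 + V(-10, -5))*(463 + s) = (114 + 7/4)*(463 + 32) = (463/4)*495 = 229185/4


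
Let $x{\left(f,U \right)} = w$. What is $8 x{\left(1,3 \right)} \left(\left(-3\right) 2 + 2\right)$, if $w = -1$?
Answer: $32$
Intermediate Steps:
$x{\left(f,U \right)} = -1$
$8 x{\left(1,3 \right)} \left(\left(-3\right) 2 + 2\right) = 8 \left(-1\right) \left(\left(-3\right) 2 + 2\right) = - 8 \left(-6 + 2\right) = \left(-8\right) \left(-4\right) = 32$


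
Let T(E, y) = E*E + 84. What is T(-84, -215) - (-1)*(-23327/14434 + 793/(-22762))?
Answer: 586320269946/82136677 ≈ 7138.4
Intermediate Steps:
T(E, y) = 84 + E² (T(E, y) = E² + 84 = 84 + E²)
T(-84, -215) - (-1)*(-23327/14434 + 793/(-22762)) = (84 + (-84)²) - (-1)*(-23327/14434 + 793/(-22762)) = (84 + 7056) - (-1)*(-23327*1/14434 + 793*(-1/22762)) = 7140 - (-1)*(-23327/14434 - 793/22762) = 7140 - (-1)*(-135603834)/82136677 = 7140 - 1*135603834/82136677 = 7140 - 135603834/82136677 = 586320269946/82136677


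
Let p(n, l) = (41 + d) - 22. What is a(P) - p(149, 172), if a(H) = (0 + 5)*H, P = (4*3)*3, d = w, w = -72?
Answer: 233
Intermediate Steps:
d = -72
P = 36 (P = 12*3 = 36)
p(n, l) = -53 (p(n, l) = (41 - 72) - 22 = -31 - 22 = -53)
a(H) = 5*H
a(P) - p(149, 172) = 5*36 - 1*(-53) = 180 + 53 = 233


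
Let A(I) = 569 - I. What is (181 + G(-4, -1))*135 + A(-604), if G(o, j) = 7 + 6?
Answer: 27363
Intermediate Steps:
G(o, j) = 13
(181 + G(-4, -1))*135 + A(-604) = (181 + 13)*135 + (569 - 1*(-604)) = 194*135 + (569 + 604) = 26190 + 1173 = 27363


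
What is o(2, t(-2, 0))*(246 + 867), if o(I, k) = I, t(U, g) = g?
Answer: 2226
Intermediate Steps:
o(2, t(-2, 0))*(246 + 867) = 2*(246 + 867) = 2*1113 = 2226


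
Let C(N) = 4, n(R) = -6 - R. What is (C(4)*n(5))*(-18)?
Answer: 792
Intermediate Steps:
(C(4)*n(5))*(-18) = (4*(-6 - 1*5))*(-18) = (4*(-6 - 5))*(-18) = (4*(-11))*(-18) = -44*(-18) = 792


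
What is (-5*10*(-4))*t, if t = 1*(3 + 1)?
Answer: 800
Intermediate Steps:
t = 4 (t = 1*4 = 4)
(-5*10*(-4))*t = (-5*10*(-4))*4 = -50*(-4)*4 = 200*4 = 800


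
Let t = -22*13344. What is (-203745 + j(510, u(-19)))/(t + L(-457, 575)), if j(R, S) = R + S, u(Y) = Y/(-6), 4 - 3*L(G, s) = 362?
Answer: 1219391/1762124 ≈ 0.69200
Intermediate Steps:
L(G, s) = -358/3 (L(G, s) = 4/3 - ⅓*362 = 4/3 - 362/3 = -358/3)
u(Y) = -Y/6 (u(Y) = Y*(-⅙) = -Y/6)
t = -293568
(-203745 + j(510, u(-19)))/(t + L(-457, 575)) = (-203745 + (510 - ⅙*(-19)))/(-293568 - 358/3) = (-203745 + (510 + 19/6))/(-881062/3) = (-203745 + 3079/6)*(-3/881062) = -1219391/6*(-3/881062) = 1219391/1762124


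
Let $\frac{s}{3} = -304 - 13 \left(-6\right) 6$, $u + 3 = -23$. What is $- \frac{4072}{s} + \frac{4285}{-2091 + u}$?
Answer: $- \frac{2682161}{260391} \approx -10.301$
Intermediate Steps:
$u = -26$ ($u = -3 - 23 = -26$)
$s = 492$ ($s = 3 \left(-304 - 13 \left(-6\right) 6\right) = 3 \left(-304 - \left(-78\right) 6\right) = 3 \left(-304 - -468\right) = 3 \left(-304 + 468\right) = 3 \cdot 164 = 492$)
$- \frac{4072}{s} + \frac{4285}{-2091 + u} = - \frac{4072}{492} + \frac{4285}{-2091 - 26} = \left(-4072\right) \frac{1}{492} + \frac{4285}{-2117} = - \frac{1018}{123} + 4285 \left(- \frac{1}{2117}\right) = - \frac{1018}{123} - \frac{4285}{2117} = - \frac{2682161}{260391}$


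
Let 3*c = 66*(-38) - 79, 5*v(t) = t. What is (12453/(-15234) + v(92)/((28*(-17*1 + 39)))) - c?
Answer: 2526521698/2932545 ≈ 861.55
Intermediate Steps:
v(t) = t/5
c = -2587/3 (c = (66*(-38) - 79)/3 = (-2508 - 79)/3 = (⅓)*(-2587) = -2587/3 ≈ -862.33)
(12453/(-15234) + v(92)/((28*(-17*1 + 39)))) - c = (12453/(-15234) + ((⅕)*92)/((28*(-17*1 + 39)))) - 1*(-2587/3) = (12453*(-1/15234) + 92/(5*((28*(-17 + 39))))) + 2587/3 = (-4151/5078 + 92/(5*((28*22)))) + 2587/3 = (-4151/5078 + (92/5)/616) + 2587/3 = (-4151/5078 + (92/5)*(1/616)) + 2587/3 = (-4151/5078 + 23/770) + 2587/3 = -769869/977515 + 2587/3 = 2526521698/2932545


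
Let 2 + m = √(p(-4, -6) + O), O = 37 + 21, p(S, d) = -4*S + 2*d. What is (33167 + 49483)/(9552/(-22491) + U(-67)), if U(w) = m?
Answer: 5631790257450/1577135437 + 2322671996925*√62/1577135437 ≈ 15167.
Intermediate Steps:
O = 58
m = -2 + √62 (m = -2 + √((-4*(-4) + 2*(-6)) + 58) = -2 + √((16 - 12) + 58) = -2 + √(4 + 58) = -2 + √62 ≈ 5.8740)
U(w) = -2 + √62
(33167 + 49483)/(9552/(-22491) + U(-67)) = (33167 + 49483)/(9552/(-22491) + (-2 + √62)) = 82650/(9552*(-1/22491) + (-2 + √62)) = 82650/(-3184/7497 + (-2 + √62)) = 82650/(-18178/7497 + √62)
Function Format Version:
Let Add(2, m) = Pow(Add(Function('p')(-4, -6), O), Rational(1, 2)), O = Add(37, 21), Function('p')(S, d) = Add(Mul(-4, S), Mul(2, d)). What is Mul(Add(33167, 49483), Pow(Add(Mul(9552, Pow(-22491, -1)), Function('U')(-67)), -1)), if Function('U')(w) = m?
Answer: Add(Rational(5631790257450, 1577135437), Mul(Rational(2322671996925, 1577135437), Pow(62, Rational(1, 2)))) ≈ 15167.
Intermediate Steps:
O = 58
m = Add(-2, Pow(62, Rational(1, 2))) (m = Add(-2, Pow(Add(Add(Mul(-4, -4), Mul(2, -6)), 58), Rational(1, 2))) = Add(-2, Pow(Add(Add(16, -12), 58), Rational(1, 2))) = Add(-2, Pow(Add(4, 58), Rational(1, 2))) = Add(-2, Pow(62, Rational(1, 2))) ≈ 5.8740)
Function('U')(w) = Add(-2, Pow(62, Rational(1, 2)))
Mul(Add(33167, 49483), Pow(Add(Mul(9552, Pow(-22491, -1)), Function('U')(-67)), -1)) = Mul(Add(33167, 49483), Pow(Add(Mul(9552, Pow(-22491, -1)), Add(-2, Pow(62, Rational(1, 2)))), -1)) = Mul(82650, Pow(Add(Mul(9552, Rational(-1, 22491)), Add(-2, Pow(62, Rational(1, 2)))), -1)) = Mul(82650, Pow(Add(Rational(-3184, 7497), Add(-2, Pow(62, Rational(1, 2)))), -1)) = Mul(82650, Pow(Add(Rational(-18178, 7497), Pow(62, Rational(1, 2))), -1))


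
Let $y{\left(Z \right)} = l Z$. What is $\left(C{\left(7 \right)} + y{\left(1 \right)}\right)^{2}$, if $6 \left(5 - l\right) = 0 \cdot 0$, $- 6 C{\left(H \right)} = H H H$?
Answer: $\frac{97969}{36} \approx 2721.4$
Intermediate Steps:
$C{\left(H \right)} = - \frac{H^{3}}{6}$ ($C{\left(H \right)} = - \frac{H H H}{6} = - \frac{H^{2} H}{6} = - \frac{H^{3}}{6}$)
$l = 5$ ($l = 5 - \frac{0 \cdot 0}{6} = 5 - 0 = 5 + 0 = 5$)
$y{\left(Z \right)} = 5 Z$
$\left(C{\left(7 \right)} + y{\left(1 \right)}\right)^{2} = \left(- \frac{7^{3}}{6} + 5 \cdot 1\right)^{2} = \left(\left(- \frac{1}{6}\right) 343 + 5\right)^{2} = \left(- \frac{343}{6} + 5\right)^{2} = \left(- \frac{313}{6}\right)^{2} = \frac{97969}{36}$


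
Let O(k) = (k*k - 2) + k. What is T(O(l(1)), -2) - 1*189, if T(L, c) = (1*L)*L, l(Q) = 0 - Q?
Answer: -185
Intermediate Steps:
l(Q) = -Q
O(k) = -2 + k + k² (O(k) = (k² - 2) + k = (-2 + k²) + k = -2 + k + k²)
T(L, c) = L² (T(L, c) = L*L = L²)
T(O(l(1)), -2) - 1*189 = (-2 - 1*1 + (-1*1)²)² - 1*189 = (-2 - 1 + (-1)²)² - 189 = (-2 - 1 + 1)² - 189 = (-2)² - 189 = 4 - 189 = -185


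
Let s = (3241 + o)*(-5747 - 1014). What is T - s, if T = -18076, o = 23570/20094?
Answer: 220051961660/10047 ≈ 2.1902e+7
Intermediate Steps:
o = 11785/10047 (o = 23570*(1/20094) = 11785/10047 ≈ 1.1730)
s = -220233571232/10047 (s = (3241 + 11785/10047)*(-5747 - 1014) = (32574112/10047)*(-6761) = -220233571232/10047 ≈ -2.1920e+7)
T - s = -18076 - 1*(-220233571232/10047) = -18076 + 220233571232/10047 = 220051961660/10047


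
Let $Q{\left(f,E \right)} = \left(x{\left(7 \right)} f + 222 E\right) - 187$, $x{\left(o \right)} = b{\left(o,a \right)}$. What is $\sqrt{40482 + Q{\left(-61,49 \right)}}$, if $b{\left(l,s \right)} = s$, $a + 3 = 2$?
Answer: $\sqrt{51234} \approx 226.35$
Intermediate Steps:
$a = -1$ ($a = -3 + 2 = -1$)
$x{\left(o \right)} = -1$
$Q{\left(f,E \right)} = -187 - f + 222 E$ ($Q{\left(f,E \right)} = \left(- f + 222 E\right) - 187 = -187 - f + 222 E$)
$\sqrt{40482 + Q{\left(-61,49 \right)}} = \sqrt{40482 - -10752} = \sqrt{40482 + \left(-187 + 61 + 10878\right)} = \sqrt{40482 + 10752} = \sqrt{51234}$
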